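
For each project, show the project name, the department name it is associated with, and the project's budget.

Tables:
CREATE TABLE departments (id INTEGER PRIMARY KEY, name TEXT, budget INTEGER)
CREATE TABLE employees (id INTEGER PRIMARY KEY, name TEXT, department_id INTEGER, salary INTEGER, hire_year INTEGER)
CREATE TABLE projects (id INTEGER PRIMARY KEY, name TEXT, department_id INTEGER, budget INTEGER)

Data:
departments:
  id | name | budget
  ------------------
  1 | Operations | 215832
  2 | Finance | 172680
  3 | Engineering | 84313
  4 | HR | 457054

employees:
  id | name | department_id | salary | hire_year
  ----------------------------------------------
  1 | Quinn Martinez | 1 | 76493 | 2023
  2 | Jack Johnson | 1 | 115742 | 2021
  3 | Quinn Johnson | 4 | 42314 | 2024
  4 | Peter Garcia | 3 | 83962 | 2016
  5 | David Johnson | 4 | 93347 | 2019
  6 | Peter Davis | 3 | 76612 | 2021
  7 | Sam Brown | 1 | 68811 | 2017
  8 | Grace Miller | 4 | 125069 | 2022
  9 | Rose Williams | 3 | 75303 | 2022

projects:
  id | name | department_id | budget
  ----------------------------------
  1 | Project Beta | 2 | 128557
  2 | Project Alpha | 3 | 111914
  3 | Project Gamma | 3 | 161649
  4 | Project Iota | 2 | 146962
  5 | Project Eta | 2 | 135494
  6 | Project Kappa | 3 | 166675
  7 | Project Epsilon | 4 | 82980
SELECT c.name, p.name AS department, c.budget FROM projects c JOIN departments p ON c.department_id = p.id

Execution result:
name | department | budget
Project Beta | Finance | 128557
Project Alpha | Engineering | 111914
Project Gamma | Engineering | 161649
Project Iota | Finance | 146962
Project Eta | Finance | 135494
Project Kappa | Engineering | 166675
Project Epsilon | HR | 82980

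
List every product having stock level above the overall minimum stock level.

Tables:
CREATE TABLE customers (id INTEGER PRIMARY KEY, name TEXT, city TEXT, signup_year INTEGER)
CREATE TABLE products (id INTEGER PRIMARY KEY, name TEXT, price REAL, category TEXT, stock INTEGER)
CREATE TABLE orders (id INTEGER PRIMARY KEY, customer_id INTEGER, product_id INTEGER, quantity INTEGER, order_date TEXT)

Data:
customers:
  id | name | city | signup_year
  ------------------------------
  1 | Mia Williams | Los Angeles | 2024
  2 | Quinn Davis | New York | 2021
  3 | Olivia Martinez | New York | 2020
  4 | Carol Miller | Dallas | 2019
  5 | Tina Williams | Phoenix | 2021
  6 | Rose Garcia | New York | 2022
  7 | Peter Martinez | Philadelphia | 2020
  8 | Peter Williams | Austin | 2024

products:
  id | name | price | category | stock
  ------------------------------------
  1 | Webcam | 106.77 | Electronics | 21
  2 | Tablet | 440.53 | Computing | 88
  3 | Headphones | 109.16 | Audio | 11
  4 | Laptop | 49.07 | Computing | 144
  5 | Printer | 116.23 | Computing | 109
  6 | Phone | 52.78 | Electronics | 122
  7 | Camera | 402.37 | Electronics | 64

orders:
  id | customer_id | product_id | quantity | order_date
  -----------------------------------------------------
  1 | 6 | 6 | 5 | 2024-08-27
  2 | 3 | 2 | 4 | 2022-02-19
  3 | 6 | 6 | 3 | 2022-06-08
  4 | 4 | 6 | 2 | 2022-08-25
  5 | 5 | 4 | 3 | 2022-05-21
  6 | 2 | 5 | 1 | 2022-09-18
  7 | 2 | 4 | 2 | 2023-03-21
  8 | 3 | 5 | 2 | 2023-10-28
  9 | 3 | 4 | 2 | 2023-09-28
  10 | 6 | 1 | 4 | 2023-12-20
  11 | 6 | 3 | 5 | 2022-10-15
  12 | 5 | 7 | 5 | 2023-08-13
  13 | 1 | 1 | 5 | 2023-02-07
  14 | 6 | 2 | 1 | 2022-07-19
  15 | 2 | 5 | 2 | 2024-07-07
SELECT name, stock FROM products WHERE stock > (SELECT MIN(stock) FROM products)

Execution result:
name | stock
Webcam | 21
Tablet | 88
Laptop | 144
Printer | 109
Phone | 122
Camera | 64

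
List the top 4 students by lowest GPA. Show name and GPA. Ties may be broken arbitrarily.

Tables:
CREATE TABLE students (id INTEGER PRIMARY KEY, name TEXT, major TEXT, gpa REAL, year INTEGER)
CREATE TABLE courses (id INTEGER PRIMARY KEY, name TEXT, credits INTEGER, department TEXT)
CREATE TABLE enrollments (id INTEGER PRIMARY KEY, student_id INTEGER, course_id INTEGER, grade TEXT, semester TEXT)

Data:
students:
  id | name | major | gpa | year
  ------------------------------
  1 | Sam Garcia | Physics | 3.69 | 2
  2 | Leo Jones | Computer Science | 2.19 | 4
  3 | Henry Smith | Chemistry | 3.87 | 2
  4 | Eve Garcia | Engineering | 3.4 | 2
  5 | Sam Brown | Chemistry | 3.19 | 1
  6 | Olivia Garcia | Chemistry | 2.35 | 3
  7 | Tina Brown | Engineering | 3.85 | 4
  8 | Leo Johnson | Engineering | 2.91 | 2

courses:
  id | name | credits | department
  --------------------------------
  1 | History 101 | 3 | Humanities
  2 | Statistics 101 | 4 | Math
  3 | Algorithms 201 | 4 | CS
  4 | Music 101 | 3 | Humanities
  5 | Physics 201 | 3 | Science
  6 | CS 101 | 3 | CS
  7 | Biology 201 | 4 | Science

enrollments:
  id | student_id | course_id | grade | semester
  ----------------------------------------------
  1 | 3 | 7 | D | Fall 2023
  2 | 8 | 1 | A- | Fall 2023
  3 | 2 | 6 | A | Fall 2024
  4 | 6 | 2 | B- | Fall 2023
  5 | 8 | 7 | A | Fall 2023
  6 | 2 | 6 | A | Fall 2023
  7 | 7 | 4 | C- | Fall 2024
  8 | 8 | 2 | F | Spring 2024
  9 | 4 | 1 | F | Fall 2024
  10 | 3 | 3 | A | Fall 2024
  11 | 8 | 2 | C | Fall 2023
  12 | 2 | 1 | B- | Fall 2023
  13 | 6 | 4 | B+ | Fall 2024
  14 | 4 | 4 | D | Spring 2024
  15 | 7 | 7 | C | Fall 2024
SELECT name, gpa FROM students ORDER BY gpa ASC LIMIT 4

Execution result:
name | gpa
Leo Jones | 2.19
Olivia Garcia | 2.35
Leo Johnson | 2.91
Sam Brown | 3.19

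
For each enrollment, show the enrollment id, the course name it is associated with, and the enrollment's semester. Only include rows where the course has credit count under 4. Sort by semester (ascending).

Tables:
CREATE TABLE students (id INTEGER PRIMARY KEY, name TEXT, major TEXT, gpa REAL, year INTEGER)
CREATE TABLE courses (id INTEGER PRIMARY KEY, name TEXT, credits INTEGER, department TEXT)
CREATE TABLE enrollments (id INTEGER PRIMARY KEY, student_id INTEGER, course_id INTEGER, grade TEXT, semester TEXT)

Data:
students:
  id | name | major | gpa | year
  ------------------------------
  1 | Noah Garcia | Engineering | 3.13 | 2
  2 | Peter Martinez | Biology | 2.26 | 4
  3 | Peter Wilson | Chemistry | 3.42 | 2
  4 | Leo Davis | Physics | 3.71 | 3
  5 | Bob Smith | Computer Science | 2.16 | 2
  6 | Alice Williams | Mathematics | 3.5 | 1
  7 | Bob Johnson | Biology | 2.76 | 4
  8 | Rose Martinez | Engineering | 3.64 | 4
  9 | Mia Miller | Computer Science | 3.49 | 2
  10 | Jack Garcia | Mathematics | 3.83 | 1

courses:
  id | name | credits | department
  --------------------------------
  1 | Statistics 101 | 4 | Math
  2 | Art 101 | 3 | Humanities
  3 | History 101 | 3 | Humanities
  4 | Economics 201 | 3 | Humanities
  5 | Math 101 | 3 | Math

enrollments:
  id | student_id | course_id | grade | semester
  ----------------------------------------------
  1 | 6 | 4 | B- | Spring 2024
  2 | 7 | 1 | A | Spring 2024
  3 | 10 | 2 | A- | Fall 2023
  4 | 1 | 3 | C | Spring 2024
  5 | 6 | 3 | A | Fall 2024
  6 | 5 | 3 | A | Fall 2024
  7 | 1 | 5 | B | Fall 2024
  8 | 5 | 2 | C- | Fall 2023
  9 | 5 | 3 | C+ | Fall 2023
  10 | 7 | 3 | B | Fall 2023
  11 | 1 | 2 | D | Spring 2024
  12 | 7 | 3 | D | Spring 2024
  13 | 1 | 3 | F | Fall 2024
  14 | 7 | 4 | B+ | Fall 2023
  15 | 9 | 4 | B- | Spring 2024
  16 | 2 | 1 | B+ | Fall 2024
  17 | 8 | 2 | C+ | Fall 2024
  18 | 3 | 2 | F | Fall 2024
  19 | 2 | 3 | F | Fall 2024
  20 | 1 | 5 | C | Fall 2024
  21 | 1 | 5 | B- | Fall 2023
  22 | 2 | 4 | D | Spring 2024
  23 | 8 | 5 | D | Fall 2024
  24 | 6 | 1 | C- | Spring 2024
SELECT c.id, p.name AS course, c.semester FROM enrollments c JOIN courses p ON c.course_id = p.id WHERE p.credits < 4 ORDER BY c.semester ASC

Execution result:
id | course | semester
3 | Art 101 | Fall 2023
8 | Art 101 | Fall 2023
9 | History 101 | Fall 2023
10 | History 101 | Fall 2023
14 | Economics 201 | Fall 2023
21 | Math 101 | Fall 2023
5 | History 101 | Fall 2024
6 | History 101 | Fall 2024
7 | Math 101 | Fall 2024
13 | History 101 | Fall 2024
17 | Art 101 | Fall 2024
18 | Art 101 | Fall 2024
19 | History 101 | Fall 2024
20 | Math 101 | Fall 2024
23 | Math 101 | Fall 2024
1 | Economics 201 | Spring 2024
4 | History 101 | Spring 2024
11 | Art 101 | Spring 2024
12 | History 101 | Spring 2024
15 | Economics 201 | Spring 2024
22 | Economics 201 | Spring 2024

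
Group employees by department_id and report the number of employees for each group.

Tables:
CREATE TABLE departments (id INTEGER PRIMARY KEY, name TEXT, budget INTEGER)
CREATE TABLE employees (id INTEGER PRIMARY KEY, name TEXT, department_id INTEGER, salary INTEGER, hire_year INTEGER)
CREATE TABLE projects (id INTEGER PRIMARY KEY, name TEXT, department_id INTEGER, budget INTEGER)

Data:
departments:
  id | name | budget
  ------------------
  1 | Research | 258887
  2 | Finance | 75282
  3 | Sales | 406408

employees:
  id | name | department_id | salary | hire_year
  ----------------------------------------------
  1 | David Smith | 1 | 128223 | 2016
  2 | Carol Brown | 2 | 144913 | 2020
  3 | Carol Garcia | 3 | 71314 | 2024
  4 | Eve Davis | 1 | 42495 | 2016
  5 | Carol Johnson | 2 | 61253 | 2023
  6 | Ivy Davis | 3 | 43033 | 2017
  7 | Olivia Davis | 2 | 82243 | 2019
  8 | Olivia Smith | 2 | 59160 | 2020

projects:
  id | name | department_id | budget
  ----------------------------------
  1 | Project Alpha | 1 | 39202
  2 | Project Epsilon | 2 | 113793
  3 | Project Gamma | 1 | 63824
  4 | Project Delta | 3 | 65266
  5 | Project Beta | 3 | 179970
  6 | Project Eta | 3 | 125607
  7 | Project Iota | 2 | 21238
SELECT department_id, COUNT(*) AS n FROM employees GROUP BY department_id

Execution result:
department_id | n
1 | 2
2 | 4
3 | 2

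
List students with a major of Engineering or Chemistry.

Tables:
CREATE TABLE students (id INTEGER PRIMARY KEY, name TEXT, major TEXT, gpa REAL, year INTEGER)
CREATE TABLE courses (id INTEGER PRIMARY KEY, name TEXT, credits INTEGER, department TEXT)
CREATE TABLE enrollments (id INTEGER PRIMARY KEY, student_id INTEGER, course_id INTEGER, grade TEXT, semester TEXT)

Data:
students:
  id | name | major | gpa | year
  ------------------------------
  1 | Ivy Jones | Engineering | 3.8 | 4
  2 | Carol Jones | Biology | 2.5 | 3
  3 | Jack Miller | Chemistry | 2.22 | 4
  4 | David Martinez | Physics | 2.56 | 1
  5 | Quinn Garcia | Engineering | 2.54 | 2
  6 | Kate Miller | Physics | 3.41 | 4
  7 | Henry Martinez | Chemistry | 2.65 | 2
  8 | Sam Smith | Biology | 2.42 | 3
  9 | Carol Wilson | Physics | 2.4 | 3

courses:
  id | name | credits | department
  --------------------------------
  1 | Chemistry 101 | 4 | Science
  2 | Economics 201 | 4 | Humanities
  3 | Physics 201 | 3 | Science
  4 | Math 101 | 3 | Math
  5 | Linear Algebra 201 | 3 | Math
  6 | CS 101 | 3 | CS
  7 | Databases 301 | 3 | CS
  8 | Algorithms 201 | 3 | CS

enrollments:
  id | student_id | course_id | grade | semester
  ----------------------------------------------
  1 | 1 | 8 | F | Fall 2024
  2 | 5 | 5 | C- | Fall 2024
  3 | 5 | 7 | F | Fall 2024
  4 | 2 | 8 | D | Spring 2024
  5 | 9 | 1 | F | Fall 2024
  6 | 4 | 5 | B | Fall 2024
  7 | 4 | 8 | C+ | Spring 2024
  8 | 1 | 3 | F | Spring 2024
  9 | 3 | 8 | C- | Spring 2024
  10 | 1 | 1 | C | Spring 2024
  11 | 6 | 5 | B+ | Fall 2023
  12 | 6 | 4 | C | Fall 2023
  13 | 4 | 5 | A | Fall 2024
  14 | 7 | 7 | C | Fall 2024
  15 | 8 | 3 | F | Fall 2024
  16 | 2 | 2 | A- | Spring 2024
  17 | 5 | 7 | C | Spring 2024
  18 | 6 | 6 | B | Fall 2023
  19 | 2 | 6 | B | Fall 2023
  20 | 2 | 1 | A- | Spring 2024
SELECT name, major FROM students WHERE major IN ('Engineering', 'Chemistry')

Execution result:
name | major
Ivy Jones | Engineering
Jack Miller | Chemistry
Quinn Garcia | Engineering
Henry Martinez | Chemistry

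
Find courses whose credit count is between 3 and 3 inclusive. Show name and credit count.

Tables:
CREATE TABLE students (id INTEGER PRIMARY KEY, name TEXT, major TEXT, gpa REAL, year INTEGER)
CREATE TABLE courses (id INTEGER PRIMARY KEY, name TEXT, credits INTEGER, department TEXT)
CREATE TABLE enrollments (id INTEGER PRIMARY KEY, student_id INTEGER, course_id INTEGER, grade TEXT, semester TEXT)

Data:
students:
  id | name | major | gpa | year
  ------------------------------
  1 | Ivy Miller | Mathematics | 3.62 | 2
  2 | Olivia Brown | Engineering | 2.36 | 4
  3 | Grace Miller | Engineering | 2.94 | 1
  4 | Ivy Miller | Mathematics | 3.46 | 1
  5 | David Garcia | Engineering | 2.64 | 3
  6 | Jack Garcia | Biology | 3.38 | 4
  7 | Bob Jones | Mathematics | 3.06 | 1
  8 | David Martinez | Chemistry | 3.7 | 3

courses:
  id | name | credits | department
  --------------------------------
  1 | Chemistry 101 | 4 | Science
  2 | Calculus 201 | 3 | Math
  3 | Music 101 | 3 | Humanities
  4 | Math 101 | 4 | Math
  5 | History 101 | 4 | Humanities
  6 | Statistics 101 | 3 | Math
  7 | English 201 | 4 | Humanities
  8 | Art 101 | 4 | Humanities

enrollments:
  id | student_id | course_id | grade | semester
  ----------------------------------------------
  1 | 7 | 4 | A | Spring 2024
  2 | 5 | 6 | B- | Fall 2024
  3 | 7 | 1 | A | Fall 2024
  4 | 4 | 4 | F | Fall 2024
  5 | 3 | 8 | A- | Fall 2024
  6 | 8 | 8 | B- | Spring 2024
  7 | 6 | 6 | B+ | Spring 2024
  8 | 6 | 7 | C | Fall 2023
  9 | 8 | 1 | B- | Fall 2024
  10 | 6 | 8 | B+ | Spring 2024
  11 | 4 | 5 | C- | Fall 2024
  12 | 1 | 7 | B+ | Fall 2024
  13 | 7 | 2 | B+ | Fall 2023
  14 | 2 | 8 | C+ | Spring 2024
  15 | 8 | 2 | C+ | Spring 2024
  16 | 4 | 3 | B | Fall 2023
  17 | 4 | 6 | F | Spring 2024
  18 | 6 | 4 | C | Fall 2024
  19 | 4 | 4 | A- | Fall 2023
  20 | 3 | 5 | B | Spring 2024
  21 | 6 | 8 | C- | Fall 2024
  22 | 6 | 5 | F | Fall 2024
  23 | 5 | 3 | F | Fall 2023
SELECT name, credits FROM courses WHERE credits BETWEEN 3 AND 3

Execution result:
name | credits
Calculus 201 | 3
Music 101 | 3
Statistics 101 | 3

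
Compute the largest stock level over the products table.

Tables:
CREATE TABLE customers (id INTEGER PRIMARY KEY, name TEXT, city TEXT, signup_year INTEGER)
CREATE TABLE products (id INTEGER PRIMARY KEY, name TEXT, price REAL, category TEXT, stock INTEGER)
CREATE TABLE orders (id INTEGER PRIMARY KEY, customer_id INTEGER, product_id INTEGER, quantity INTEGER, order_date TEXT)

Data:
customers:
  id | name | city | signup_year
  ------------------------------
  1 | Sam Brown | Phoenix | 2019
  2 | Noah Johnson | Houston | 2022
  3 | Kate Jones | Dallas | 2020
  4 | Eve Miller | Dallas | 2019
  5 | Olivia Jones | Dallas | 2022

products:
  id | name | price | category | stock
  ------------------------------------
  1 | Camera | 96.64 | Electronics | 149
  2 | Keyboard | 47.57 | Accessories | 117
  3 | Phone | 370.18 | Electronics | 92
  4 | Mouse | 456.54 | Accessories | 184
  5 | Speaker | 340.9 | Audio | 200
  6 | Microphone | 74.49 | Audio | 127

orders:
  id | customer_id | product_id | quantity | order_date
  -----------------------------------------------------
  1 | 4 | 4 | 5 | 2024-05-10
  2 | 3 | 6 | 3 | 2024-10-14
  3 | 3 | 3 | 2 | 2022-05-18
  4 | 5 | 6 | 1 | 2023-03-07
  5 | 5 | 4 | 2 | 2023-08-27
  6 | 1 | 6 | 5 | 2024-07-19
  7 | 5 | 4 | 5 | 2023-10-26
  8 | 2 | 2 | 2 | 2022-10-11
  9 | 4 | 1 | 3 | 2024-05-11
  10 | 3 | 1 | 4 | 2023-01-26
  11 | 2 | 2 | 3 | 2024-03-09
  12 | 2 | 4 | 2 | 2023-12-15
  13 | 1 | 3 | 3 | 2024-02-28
SELECT MAX(stock) FROM products

Execution result:
200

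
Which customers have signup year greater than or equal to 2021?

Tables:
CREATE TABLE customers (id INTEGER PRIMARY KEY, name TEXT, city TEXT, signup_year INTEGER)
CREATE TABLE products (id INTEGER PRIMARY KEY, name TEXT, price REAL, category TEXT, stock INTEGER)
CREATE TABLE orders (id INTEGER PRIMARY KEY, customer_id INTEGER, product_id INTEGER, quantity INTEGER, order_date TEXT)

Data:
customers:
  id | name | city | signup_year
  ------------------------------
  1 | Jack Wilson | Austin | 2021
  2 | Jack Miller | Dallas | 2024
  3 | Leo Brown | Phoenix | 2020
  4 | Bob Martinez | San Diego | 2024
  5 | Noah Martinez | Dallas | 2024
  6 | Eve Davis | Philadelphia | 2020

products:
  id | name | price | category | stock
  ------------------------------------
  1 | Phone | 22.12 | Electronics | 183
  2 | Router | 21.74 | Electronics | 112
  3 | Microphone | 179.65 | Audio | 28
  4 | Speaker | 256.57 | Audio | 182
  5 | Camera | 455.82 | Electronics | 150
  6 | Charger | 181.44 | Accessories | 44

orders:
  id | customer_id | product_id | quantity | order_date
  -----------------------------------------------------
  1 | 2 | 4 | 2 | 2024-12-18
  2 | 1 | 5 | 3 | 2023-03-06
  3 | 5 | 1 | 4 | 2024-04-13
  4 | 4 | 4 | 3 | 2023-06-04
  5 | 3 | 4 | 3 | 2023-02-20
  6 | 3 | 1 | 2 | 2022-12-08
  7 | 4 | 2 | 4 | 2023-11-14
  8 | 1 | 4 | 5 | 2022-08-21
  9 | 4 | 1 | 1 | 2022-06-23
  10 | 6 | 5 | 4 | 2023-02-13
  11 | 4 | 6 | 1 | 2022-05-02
SELECT name, signup_year FROM customers WHERE signup_year >= 2021

Execution result:
name | signup_year
Jack Wilson | 2021
Jack Miller | 2024
Bob Martinez | 2024
Noah Martinez | 2024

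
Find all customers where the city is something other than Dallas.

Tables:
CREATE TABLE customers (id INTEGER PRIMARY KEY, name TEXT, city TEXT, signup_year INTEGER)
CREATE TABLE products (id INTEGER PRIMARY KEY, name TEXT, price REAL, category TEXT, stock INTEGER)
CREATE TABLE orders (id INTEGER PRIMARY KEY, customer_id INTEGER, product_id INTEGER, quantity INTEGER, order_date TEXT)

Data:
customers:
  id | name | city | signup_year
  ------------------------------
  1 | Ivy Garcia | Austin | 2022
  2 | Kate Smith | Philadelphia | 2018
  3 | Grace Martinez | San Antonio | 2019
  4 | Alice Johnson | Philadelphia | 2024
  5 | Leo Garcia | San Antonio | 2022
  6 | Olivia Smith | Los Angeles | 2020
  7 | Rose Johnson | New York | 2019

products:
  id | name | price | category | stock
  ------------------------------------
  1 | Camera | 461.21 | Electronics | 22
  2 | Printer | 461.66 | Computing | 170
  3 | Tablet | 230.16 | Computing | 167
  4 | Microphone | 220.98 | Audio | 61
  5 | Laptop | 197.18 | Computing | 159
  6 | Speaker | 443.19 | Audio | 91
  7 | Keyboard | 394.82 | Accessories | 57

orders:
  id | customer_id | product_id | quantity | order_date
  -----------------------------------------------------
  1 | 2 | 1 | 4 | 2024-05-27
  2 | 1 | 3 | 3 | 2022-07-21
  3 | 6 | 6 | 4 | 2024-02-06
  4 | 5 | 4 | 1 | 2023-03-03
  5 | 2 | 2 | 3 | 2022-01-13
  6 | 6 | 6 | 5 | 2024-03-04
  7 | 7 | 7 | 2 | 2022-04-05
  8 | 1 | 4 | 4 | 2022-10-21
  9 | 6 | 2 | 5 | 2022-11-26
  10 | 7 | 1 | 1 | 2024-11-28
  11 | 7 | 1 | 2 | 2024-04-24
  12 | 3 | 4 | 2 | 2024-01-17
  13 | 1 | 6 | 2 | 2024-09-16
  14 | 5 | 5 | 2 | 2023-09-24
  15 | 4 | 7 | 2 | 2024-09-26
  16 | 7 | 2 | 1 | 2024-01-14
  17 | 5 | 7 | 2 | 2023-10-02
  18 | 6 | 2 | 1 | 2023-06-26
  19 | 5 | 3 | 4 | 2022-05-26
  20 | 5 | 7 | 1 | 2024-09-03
SELECT name, city FROM customers WHERE city <> 'Dallas'

Execution result:
name | city
Ivy Garcia | Austin
Kate Smith | Philadelphia
Grace Martinez | San Antonio
Alice Johnson | Philadelphia
Leo Garcia | San Antonio
Olivia Smith | Los Angeles
Rose Johnson | New York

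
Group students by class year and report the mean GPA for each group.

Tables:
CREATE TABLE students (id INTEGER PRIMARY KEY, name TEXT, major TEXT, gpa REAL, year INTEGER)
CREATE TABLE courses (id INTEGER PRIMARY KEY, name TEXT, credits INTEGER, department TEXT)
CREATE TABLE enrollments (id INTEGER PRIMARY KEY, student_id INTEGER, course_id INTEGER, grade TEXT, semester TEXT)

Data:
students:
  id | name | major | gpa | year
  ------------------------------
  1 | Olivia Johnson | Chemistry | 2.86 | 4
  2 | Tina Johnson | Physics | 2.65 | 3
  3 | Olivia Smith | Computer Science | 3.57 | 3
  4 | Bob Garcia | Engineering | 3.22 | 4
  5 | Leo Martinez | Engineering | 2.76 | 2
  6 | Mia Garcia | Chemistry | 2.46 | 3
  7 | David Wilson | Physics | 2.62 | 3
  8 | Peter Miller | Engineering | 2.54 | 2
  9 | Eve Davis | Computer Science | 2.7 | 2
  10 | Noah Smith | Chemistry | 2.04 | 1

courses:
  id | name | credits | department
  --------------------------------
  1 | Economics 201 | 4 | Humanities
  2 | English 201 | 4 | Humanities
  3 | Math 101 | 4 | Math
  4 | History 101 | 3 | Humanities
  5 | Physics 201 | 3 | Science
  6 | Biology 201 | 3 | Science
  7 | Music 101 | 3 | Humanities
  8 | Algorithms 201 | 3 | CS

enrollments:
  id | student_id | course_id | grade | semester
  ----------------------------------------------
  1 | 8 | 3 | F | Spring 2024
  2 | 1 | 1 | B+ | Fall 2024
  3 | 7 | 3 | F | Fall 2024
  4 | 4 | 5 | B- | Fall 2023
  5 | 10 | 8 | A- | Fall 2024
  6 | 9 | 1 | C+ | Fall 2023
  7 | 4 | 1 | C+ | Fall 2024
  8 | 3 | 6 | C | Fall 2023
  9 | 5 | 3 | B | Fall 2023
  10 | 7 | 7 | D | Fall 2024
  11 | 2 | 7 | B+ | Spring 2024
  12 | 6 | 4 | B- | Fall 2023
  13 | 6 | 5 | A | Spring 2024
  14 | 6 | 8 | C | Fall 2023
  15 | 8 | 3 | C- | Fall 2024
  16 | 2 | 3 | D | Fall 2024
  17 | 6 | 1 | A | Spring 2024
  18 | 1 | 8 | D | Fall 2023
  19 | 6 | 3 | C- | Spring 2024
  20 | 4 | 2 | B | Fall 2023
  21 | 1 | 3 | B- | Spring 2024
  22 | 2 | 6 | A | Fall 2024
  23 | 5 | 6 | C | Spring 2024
SELECT year, AVG(gpa) AS avg_gpa FROM students GROUP BY year

Execution result:
year | avg_gpa
1 | 2.04
2 | 2.67
3 | 2.83
4 | 3.04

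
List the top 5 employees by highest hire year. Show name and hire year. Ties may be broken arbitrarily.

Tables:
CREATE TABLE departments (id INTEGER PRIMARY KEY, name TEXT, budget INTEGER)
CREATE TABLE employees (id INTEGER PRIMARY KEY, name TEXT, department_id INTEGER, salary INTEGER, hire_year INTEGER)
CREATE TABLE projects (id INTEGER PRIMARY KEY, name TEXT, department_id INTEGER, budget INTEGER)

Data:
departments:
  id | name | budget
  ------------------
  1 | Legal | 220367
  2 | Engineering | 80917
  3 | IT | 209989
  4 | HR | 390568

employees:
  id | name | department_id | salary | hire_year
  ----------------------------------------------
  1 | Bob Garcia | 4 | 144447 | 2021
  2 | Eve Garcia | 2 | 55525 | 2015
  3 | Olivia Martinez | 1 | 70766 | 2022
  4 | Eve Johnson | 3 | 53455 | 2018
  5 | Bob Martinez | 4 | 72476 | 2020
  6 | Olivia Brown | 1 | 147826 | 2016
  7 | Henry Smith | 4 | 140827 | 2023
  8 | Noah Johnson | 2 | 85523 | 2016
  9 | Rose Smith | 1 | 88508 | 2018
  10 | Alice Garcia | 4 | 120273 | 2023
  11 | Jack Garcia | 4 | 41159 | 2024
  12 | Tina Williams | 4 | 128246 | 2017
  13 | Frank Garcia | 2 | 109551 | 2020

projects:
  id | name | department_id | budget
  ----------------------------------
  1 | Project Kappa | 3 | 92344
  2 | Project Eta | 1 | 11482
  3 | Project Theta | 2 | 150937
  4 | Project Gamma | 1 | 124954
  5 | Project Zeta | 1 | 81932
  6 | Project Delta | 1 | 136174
SELECT name, hire_year FROM employees ORDER BY hire_year DESC LIMIT 5

Execution result:
name | hire_year
Jack Garcia | 2024
Henry Smith | 2023
Alice Garcia | 2023
Olivia Martinez | 2022
Bob Garcia | 2021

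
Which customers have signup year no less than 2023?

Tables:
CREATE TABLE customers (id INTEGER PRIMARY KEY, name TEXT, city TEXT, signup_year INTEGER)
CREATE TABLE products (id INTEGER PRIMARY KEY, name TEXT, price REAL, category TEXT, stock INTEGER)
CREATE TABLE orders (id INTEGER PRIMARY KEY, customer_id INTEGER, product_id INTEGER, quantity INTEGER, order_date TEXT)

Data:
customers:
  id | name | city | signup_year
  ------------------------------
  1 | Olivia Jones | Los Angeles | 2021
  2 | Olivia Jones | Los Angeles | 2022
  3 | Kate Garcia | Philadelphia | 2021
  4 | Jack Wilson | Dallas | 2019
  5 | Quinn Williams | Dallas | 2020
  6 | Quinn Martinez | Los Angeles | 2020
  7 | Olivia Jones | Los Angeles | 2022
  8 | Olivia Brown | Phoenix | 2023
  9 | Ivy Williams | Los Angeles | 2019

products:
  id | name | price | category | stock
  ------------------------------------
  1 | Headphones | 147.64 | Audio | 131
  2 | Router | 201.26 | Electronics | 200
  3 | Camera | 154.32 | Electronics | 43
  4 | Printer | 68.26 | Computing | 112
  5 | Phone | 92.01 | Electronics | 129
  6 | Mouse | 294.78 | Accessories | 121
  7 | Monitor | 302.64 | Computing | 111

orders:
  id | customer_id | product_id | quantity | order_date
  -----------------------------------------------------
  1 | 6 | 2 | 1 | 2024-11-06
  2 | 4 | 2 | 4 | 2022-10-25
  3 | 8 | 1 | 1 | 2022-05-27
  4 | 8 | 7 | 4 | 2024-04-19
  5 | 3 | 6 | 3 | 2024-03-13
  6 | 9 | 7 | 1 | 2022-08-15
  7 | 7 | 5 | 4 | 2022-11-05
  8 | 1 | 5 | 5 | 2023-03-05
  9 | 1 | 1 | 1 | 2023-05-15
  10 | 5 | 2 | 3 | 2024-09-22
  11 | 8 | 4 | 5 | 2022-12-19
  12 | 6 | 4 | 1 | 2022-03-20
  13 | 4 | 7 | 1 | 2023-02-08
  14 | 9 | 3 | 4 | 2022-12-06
SELECT name, signup_year FROM customers WHERE signup_year >= 2023

Execution result:
name | signup_year
Olivia Brown | 2023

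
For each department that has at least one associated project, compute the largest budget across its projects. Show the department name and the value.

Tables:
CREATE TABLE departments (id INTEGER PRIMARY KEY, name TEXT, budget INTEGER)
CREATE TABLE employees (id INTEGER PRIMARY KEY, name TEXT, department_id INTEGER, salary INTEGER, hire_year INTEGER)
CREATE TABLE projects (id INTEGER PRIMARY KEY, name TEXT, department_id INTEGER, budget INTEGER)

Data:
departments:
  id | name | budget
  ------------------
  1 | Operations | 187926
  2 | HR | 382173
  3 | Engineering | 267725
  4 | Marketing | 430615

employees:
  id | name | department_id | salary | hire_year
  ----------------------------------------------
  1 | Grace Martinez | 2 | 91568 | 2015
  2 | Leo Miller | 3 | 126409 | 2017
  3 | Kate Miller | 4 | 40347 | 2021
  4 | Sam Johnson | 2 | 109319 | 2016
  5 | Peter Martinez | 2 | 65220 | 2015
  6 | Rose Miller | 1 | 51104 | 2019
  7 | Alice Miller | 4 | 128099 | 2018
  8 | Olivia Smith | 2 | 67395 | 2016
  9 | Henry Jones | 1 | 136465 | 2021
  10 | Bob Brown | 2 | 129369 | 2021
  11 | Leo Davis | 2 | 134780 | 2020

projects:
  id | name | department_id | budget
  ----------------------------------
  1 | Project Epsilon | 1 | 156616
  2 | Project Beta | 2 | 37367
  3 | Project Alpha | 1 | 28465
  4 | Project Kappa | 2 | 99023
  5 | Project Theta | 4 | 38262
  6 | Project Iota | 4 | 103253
SELECT p.name, MAX(c.budget) AS max_budget FROM projects c JOIN departments p ON c.department_id = p.id GROUP BY p.id, p.name

Execution result:
name | max_budget
Operations | 156616
HR | 99023
Marketing | 103253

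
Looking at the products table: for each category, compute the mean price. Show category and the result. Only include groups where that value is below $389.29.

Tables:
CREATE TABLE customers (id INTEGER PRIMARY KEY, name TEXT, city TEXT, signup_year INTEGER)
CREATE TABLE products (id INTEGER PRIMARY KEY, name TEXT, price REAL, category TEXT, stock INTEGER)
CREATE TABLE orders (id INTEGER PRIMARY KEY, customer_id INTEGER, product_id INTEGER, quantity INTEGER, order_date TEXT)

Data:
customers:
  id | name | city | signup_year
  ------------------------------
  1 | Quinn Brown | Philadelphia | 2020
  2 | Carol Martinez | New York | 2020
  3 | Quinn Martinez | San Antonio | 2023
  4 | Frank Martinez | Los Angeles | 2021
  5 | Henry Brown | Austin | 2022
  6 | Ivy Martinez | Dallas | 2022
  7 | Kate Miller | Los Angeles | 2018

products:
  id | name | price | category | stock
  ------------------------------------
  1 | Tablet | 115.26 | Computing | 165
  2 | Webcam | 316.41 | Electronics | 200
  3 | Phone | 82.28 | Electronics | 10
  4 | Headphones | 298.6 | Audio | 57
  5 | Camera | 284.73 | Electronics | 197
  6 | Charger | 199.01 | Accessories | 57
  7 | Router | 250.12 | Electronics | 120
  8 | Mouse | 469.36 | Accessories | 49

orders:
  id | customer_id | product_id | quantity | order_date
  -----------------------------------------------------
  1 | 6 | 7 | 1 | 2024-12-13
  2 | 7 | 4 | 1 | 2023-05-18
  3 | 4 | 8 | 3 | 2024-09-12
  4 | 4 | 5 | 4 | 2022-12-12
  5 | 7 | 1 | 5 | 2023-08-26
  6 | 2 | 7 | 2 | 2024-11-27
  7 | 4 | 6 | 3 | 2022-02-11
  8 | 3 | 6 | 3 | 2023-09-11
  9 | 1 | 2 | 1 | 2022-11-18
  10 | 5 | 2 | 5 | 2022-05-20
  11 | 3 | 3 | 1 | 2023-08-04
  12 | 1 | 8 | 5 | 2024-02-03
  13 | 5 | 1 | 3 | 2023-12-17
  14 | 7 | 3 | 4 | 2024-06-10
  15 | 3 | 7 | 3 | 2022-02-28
SELECT category, AVG(price) AS avg_price FROM products GROUP BY category HAVING AVG(price) < 389.29

Execution result:
category | avg_price
Accessories | 334.19
Audio | 298.60
Computing | 115.26
Electronics | 233.39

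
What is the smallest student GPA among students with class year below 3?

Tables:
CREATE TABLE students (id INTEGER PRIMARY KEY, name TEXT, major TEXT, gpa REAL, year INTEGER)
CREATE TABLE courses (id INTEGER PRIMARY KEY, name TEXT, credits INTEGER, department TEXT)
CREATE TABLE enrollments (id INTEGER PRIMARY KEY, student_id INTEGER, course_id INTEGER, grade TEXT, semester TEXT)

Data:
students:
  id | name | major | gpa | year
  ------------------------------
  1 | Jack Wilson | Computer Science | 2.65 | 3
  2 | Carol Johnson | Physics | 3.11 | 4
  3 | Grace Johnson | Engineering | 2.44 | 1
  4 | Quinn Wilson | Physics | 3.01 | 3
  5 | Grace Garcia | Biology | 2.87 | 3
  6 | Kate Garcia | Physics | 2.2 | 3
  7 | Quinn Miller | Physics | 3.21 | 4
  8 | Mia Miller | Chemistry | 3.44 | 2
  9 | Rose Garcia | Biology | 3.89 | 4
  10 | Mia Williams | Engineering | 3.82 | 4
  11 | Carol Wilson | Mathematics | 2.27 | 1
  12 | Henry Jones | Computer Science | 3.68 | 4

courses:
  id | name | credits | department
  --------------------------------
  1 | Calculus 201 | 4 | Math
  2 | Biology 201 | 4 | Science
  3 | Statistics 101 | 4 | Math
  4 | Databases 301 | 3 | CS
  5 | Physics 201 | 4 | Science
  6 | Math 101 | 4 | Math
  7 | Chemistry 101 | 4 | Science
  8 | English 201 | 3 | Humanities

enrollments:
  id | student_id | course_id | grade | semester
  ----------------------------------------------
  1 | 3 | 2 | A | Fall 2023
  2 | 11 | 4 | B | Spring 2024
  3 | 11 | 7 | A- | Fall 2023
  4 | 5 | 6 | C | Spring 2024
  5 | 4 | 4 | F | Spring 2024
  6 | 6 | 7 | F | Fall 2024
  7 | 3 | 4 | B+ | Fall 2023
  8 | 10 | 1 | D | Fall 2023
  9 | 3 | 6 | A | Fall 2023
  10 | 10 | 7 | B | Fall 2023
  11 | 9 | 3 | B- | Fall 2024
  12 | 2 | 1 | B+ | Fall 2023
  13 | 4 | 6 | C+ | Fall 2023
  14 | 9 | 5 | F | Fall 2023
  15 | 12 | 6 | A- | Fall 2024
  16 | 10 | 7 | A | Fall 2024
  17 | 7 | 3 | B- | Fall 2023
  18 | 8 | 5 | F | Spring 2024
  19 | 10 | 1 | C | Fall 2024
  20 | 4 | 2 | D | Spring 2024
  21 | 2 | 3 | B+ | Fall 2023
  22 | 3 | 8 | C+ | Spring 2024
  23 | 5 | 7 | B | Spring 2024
SELECT MIN(gpa) FROM students WHERE year < 3

Execution result:
2.27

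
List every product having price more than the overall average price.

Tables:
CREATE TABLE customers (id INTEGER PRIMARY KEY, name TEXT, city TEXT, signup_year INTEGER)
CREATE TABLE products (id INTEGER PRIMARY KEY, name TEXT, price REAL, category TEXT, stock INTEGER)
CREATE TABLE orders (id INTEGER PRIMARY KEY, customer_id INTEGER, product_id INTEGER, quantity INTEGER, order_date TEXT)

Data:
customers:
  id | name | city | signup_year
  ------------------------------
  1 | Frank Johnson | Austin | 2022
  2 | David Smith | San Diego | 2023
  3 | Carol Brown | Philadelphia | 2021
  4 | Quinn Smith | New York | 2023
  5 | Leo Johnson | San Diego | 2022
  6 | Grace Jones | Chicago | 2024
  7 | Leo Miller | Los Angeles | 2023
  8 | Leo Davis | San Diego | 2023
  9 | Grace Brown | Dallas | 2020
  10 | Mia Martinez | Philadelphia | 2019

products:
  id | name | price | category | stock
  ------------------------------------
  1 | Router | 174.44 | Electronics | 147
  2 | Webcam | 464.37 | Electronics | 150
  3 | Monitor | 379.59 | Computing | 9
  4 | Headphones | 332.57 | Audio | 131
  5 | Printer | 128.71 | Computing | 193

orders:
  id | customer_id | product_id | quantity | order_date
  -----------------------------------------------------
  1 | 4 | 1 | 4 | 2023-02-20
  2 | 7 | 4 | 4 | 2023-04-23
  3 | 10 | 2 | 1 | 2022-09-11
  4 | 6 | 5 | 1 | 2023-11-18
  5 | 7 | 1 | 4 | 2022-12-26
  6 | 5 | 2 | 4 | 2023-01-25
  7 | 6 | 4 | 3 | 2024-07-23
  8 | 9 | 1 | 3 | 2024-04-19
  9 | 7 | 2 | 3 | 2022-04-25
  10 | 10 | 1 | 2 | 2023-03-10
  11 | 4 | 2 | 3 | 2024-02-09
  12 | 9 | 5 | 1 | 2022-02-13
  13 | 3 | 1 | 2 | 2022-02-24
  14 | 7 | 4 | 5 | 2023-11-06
SELECT name, price FROM products WHERE price > (SELECT AVG(price) FROM products)

Execution result:
name | price
Webcam | 464.37
Monitor | 379.59
Headphones | 332.57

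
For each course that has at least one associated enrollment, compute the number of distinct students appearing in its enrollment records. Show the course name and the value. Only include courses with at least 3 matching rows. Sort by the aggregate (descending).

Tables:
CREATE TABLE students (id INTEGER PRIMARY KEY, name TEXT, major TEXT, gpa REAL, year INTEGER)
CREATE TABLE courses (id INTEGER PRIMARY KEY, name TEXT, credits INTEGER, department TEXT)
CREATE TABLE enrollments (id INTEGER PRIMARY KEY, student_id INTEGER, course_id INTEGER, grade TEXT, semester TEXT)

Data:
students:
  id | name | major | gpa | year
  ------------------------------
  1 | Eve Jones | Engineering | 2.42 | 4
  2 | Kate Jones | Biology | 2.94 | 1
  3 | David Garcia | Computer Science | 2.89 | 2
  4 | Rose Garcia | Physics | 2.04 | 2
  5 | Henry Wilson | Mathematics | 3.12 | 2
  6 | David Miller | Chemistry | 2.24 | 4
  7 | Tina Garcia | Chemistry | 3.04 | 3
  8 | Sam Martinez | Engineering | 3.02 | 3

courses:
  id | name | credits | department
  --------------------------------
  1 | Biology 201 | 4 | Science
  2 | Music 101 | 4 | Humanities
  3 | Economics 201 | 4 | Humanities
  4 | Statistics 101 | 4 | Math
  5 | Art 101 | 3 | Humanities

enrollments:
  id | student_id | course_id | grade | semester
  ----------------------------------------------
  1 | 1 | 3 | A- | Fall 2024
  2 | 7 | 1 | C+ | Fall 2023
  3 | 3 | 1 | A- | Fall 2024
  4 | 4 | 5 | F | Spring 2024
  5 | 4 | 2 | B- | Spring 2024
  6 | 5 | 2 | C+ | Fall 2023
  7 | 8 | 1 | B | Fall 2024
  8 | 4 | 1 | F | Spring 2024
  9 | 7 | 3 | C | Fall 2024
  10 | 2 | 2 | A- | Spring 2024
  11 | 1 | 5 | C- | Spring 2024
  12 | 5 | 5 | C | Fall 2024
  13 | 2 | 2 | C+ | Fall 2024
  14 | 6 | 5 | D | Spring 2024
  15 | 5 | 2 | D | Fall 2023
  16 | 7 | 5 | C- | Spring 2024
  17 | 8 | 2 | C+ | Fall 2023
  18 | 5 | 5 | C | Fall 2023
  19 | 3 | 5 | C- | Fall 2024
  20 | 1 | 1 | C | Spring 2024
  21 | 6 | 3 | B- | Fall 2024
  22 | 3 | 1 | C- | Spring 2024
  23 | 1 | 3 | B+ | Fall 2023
SELECT p.name, COUNT(DISTINCT c.student_id) AS distinct_student_count FROM enrollments c JOIN courses p ON c.course_id = p.id GROUP BY p.id, p.name HAVING COUNT(*) >= 3 ORDER BY distinct_student_count DESC

Execution result:
name | distinct_student_count
Art 101 | 6
Biology 201 | 5
Music 101 | 4
Economics 201 | 3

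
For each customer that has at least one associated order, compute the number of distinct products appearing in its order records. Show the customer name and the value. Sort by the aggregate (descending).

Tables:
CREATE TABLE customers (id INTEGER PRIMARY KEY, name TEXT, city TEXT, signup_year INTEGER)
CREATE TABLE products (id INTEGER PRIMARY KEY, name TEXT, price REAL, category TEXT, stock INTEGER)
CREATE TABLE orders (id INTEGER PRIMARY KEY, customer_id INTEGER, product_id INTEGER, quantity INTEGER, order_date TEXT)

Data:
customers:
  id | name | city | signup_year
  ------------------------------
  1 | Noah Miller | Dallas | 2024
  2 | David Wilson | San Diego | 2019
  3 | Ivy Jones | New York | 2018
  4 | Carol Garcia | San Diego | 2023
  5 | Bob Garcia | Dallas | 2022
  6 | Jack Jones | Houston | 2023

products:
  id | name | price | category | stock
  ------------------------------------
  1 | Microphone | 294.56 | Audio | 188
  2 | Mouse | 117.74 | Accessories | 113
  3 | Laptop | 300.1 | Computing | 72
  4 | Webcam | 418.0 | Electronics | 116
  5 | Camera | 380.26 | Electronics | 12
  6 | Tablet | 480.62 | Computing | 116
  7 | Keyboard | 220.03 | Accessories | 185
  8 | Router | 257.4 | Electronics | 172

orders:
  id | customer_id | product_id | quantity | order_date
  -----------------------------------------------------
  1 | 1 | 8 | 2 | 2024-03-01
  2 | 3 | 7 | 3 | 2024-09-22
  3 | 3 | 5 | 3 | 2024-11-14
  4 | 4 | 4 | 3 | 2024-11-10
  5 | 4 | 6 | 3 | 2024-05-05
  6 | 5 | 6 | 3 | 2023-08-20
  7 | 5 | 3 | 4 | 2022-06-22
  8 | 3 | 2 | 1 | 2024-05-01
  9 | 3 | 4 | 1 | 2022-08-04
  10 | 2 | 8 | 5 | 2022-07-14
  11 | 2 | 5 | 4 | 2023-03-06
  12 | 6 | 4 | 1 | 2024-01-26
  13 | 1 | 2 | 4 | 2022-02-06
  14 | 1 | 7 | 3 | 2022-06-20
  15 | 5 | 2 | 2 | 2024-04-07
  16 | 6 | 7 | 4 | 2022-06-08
SELECT p.name, COUNT(DISTINCT c.product_id) AS distinct_product_count FROM orders c JOIN customers p ON c.customer_id = p.id GROUP BY p.id, p.name ORDER BY distinct_product_count DESC

Execution result:
name | distinct_product_count
Ivy Jones | 4
Noah Miller | 3
Bob Garcia | 3
David Wilson | 2
Carol Garcia | 2
Jack Jones | 2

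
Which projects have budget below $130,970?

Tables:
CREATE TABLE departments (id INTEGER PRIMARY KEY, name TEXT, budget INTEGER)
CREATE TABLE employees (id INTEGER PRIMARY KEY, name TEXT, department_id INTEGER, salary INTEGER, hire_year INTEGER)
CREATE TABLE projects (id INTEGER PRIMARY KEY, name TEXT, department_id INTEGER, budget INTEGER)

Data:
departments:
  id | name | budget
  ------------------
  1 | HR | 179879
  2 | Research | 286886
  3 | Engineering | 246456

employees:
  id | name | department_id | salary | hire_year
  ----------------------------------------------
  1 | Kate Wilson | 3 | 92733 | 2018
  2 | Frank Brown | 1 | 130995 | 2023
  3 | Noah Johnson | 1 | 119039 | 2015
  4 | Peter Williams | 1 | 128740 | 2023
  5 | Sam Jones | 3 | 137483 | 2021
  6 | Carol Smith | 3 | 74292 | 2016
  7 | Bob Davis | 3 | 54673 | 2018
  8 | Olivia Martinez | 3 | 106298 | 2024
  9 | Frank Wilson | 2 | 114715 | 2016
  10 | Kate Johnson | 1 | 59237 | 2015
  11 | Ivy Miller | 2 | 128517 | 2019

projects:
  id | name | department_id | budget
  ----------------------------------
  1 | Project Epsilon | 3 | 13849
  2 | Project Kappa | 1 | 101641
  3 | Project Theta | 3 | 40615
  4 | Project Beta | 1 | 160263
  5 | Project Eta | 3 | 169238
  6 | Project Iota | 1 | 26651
SELECT name, budget FROM projects WHERE budget < 130970

Execution result:
name | budget
Project Epsilon | 13849
Project Kappa | 101641
Project Theta | 40615
Project Iota | 26651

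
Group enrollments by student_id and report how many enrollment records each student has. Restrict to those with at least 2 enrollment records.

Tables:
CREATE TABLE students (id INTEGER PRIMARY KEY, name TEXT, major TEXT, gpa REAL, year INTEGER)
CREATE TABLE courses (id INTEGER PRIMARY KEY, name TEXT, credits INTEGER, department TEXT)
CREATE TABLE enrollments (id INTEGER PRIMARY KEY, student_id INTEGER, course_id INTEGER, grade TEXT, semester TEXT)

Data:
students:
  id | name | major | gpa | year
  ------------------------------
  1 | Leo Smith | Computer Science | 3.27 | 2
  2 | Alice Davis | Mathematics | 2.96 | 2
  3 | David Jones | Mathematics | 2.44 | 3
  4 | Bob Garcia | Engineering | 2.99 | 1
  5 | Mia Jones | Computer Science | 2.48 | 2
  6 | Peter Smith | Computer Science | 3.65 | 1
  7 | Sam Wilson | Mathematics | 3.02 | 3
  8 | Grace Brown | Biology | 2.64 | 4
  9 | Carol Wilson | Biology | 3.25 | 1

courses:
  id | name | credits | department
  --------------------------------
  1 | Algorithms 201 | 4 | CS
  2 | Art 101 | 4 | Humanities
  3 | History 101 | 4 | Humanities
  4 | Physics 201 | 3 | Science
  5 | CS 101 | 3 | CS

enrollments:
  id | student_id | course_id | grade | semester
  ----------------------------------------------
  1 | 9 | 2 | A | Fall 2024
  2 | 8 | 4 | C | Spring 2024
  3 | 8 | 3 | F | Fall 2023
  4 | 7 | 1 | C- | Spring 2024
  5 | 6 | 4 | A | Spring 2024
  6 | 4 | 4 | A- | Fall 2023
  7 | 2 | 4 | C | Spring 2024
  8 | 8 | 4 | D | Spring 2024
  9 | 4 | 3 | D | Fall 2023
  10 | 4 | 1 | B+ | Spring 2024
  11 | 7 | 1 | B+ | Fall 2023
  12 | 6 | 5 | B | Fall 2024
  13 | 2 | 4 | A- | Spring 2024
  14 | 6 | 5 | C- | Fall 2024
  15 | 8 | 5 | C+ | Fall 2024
SELECT student_id, COUNT(*) AS enrollment_count FROM enrollments GROUP BY student_id HAVING COUNT(*) >= 2

Execution result:
student_id | enrollment_count
2 | 2
4 | 3
6 | 3
7 | 2
8 | 4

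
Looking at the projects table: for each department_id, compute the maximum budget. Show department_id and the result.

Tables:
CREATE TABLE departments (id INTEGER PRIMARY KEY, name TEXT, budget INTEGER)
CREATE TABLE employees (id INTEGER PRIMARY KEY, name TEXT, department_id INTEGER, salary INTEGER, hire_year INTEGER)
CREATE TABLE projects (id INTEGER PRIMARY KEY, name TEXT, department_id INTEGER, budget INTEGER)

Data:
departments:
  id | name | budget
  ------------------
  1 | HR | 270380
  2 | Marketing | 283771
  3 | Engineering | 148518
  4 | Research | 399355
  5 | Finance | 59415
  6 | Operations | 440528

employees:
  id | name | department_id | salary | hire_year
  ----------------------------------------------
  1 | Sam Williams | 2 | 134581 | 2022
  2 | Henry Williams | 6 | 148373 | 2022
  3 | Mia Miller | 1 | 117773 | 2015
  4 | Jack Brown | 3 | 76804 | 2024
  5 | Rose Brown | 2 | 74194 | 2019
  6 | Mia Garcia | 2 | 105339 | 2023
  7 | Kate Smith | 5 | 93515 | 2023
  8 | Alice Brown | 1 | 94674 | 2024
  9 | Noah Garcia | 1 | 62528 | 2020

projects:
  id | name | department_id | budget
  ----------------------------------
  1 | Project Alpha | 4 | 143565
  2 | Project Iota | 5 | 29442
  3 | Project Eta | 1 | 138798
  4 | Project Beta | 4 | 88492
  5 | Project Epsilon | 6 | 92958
SELECT department_id, MAX(budget) AS max_budget FROM projects GROUP BY department_id

Execution result:
department_id | max_budget
1 | 138798
4 | 143565
5 | 29442
6 | 92958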